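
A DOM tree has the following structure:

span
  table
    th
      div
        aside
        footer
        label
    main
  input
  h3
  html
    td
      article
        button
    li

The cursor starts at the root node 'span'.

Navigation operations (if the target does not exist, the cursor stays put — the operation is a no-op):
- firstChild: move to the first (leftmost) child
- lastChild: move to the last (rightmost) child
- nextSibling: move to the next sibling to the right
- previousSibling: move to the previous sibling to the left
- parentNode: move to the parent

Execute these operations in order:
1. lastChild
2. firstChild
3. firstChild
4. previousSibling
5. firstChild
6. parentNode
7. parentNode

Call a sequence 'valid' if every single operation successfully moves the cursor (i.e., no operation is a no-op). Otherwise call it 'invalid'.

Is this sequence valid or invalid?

After 1 (lastChild): html
After 2 (firstChild): td
After 3 (firstChild): article
After 4 (previousSibling): article (no-op, stayed)
After 5 (firstChild): button
After 6 (parentNode): article
After 7 (parentNode): td

Answer: invalid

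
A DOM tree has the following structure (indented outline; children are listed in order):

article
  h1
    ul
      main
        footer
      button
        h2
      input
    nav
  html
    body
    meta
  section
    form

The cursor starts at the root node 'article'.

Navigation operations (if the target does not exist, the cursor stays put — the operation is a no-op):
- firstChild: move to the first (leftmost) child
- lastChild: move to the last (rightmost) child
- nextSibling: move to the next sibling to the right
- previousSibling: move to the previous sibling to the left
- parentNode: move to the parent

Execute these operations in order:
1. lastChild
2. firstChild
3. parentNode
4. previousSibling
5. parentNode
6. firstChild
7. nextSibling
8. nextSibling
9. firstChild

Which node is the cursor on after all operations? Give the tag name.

After 1 (lastChild): section
After 2 (firstChild): form
After 3 (parentNode): section
After 4 (previousSibling): html
After 5 (parentNode): article
After 6 (firstChild): h1
After 7 (nextSibling): html
After 8 (nextSibling): section
After 9 (firstChild): form

Answer: form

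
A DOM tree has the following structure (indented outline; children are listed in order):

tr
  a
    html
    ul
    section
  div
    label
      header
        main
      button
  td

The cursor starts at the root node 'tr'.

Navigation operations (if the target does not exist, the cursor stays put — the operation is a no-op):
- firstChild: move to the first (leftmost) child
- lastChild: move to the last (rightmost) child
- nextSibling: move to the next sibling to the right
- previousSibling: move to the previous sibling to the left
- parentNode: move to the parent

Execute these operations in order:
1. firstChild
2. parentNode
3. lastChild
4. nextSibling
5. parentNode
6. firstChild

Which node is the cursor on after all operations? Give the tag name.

Answer: a

Derivation:
After 1 (firstChild): a
After 2 (parentNode): tr
After 3 (lastChild): td
After 4 (nextSibling): td (no-op, stayed)
After 5 (parentNode): tr
After 6 (firstChild): a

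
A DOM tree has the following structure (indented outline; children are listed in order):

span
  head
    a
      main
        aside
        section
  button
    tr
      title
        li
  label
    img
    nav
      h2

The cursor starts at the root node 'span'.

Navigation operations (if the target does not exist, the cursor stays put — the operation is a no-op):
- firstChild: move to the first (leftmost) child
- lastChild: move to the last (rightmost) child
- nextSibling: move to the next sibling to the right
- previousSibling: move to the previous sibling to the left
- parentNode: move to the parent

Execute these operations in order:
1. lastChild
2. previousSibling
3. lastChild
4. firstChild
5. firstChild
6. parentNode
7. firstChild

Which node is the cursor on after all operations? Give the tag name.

After 1 (lastChild): label
After 2 (previousSibling): button
After 3 (lastChild): tr
After 4 (firstChild): title
After 5 (firstChild): li
After 6 (parentNode): title
After 7 (firstChild): li

Answer: li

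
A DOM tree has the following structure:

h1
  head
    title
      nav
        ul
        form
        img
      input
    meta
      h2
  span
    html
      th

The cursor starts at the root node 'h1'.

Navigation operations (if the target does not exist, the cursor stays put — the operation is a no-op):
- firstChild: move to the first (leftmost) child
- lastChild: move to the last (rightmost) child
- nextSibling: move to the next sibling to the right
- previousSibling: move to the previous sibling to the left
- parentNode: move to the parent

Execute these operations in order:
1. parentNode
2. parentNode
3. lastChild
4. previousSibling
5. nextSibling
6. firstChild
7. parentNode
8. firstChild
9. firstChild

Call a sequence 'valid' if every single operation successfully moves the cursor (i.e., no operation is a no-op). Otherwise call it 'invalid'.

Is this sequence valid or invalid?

Answer: invalid

Derivation:
After 1 (parentNode): h1 (no-op, stayed)
After 2 (parentNode): h1 (no-op, stayed)
After 3 (lastChild): span
After 4 (previousSibling): head
After 5 (nextSibling): span
After 6 (firstChild): html
After 7 (parentNode): span
After 8 (firstChild): html
After 9 (firstChild): th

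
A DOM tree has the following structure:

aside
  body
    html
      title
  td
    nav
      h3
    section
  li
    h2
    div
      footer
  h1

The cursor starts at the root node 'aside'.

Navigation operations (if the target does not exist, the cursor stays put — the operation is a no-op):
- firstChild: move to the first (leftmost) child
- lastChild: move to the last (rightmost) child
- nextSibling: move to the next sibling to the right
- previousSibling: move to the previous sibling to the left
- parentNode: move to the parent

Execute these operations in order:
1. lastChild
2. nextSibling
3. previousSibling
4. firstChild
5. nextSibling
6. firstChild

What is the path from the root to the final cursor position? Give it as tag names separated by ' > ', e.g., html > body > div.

Answer: aside > li > div > footer

Derivation:
After 1 (lastChild): h1
After 2 (nextSibling): h1 (no-op, stayed)
After 3 (previousSibling): li
After 4 (firstChild): h2
After 5 (nextSibling): div
After 6 (firstChild): footer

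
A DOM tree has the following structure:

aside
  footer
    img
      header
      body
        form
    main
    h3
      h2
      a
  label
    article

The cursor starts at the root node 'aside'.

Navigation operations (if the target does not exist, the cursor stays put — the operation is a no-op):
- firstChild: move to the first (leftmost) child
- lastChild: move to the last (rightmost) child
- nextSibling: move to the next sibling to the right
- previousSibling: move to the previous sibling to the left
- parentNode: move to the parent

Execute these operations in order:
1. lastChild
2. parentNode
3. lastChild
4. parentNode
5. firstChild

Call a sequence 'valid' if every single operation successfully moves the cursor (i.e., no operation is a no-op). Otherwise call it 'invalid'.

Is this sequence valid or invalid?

Answer: valid

Derivation:
After 1 (lastChild): label
After 2 (parentNode): aside
After 3 (lastChild): label
After 4 (parentNode): aside
After 5 (firstChild): footer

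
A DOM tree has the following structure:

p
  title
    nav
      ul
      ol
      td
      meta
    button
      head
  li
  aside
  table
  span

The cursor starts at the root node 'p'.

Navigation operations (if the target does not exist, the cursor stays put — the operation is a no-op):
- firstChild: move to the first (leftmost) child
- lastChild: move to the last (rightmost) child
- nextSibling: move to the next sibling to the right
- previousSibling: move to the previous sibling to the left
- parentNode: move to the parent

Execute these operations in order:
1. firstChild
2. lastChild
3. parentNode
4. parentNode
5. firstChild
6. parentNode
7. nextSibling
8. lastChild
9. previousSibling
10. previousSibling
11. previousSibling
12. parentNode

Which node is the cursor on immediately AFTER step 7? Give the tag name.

Answer: p

Derivation:
After 1 (firstChild): title
After 2 (lastChild): button
After 3 (parentNode): title
After 4 (parentNode): p
After 5 (firstChild): title
After 6 (parentNode): p
After 7 (nextSibling): p (no-op, stayed)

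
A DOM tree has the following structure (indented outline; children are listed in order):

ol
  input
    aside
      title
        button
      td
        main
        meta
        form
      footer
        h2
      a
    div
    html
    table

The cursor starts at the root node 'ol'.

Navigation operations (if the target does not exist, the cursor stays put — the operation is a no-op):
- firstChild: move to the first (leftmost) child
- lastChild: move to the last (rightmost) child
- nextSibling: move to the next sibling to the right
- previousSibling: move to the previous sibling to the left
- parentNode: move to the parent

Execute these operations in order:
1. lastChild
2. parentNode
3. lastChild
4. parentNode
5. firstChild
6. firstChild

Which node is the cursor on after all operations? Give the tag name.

Answer: aside

Derivation:
After 1 (lastChild): input
After 2 (parentNode): ol
After 3 (lastChild): input
After 4 (parentNode): ol
After 5 (firstChild): input
After 6 (firstChild): aside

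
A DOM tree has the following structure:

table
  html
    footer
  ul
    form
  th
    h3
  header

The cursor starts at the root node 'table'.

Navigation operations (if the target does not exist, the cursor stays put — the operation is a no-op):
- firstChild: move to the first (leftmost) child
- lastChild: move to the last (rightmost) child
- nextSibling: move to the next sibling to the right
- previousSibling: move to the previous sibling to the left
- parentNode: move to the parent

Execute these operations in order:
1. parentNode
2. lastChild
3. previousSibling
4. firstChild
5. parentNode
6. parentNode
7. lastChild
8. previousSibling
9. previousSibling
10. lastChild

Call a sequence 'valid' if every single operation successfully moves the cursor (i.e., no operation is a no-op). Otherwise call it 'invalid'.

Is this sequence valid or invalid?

Answer: invalid

Derivation:
After 1 (parentNode): table (no-op, stayed)
After 2 (lastChild): header
After 3 (previousSibling): th
After 4 (firstChild): h3
After 5 (parentNode): th
After 6 (parentNode): table
After 7 (lastChild): header
After 8 (previousSibling): th
After 9 (previousSibling): ul
After 10 (lastChild): form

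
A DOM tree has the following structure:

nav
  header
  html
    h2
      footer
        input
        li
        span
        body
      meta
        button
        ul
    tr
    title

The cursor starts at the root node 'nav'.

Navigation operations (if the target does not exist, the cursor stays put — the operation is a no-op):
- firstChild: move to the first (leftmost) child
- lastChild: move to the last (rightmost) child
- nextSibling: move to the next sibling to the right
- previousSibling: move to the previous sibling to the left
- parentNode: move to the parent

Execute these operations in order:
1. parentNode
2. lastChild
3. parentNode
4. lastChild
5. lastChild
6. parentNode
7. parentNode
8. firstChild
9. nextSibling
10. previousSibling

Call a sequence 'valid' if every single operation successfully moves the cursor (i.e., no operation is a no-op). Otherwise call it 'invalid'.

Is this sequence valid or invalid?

After 1 (parentNode): nav (no-op, stayed)
After 2 (lastChild): html
After 3 (parentNode): nav
After 4 (lastChild): html
After 5 (lastChild): title
After 6 (parentNode): html
After 7 (parentNode): nav
After 8 (firstChild): header
After 9 (nextSibling): html
After 10 (previousSibling): header

Answer: invalid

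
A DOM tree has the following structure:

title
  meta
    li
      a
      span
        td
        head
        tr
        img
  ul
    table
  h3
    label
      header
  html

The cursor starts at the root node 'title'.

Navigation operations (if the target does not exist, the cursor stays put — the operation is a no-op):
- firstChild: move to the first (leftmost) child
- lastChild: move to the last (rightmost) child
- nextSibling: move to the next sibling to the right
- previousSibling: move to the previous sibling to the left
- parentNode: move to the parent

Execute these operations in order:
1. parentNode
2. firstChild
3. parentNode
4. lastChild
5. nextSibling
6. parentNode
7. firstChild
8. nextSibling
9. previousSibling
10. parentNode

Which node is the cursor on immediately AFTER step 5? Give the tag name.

After 1 (parentNode): title (no-op, stayed)
After 2 (firstChild): meta
After 3 (parentNode): title
After 4 (lastChild): html
After 5 (nextSibling): html (no-op, stayed)

Answer: html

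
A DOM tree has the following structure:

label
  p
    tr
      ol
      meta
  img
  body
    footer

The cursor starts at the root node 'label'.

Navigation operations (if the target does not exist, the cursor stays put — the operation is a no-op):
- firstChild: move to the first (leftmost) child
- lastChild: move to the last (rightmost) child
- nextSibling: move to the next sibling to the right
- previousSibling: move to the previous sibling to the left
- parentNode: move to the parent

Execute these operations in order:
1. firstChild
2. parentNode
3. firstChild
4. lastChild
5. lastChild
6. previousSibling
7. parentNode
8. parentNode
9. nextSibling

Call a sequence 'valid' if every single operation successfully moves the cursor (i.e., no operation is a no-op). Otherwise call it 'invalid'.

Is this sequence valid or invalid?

After 1 (firstChild): p
After 2 (parentNode): label
After 3 (firstChild): p
After 4 (lastChild): tr
After 5 (lastChild): meta
After 6 (previousSibling): ol
After 7 (parentNode): tr
After 8 (parentNode): p
After 9 (nextSibling): img

Answer: valid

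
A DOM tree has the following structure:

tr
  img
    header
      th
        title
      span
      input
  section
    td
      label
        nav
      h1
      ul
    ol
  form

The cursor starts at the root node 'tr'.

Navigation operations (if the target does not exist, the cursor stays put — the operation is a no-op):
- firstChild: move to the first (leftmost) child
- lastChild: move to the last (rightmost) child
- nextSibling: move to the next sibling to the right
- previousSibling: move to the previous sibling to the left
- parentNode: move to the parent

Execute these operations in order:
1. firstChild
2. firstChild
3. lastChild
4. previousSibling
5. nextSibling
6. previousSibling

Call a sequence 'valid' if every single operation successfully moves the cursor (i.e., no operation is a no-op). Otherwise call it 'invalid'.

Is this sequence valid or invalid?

Answer: valid

Derivation:
After 1 (firstChild): img
After 2 (firstChild): header
After 3 (lastChild): input
After 4 (previousSibling): span
After 5 (nextSibling): input
After 6 (previousSibling): span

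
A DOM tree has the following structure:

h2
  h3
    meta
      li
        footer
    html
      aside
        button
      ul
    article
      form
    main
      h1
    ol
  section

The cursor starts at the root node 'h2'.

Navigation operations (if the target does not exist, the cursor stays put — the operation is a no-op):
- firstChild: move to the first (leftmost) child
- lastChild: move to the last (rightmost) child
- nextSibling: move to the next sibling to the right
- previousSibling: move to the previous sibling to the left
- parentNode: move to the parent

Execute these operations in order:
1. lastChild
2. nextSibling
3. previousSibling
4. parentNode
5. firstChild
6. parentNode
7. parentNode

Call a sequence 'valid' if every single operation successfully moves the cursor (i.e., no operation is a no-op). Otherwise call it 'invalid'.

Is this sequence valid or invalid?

Answer: invalid

Derivation:
After 1 (lastChild): section
After 2 (nextSibling): section (no-op, stayed)
After 3 (previousSibling): h3
After 4 (parentNode): h2
After 5 (firstChild): h3
After 6 (parentNode): h2
After 7 (parentNode): h2 (no-op, stayed)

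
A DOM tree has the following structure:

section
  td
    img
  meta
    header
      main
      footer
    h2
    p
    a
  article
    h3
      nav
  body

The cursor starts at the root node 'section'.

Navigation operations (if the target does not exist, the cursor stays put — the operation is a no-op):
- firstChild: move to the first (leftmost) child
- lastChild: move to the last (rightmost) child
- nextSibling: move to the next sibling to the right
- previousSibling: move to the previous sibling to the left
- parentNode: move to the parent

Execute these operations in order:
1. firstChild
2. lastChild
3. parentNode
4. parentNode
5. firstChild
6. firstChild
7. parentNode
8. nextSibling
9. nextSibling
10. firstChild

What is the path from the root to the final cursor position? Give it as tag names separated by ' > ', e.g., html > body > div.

Answer: section > article > h3

Derivation:
After 1 (firstChild): td
After 2 (lastChild): img
After 3 (parentNode): td
After 4 (parentNode): section
After 5 (firstChild): td
After 6 (firstChild): img
After 7 (parentNode): td
After 8 (nextSibling): meta
After 9 (nextSibling): article
After 10 (firstChild): h3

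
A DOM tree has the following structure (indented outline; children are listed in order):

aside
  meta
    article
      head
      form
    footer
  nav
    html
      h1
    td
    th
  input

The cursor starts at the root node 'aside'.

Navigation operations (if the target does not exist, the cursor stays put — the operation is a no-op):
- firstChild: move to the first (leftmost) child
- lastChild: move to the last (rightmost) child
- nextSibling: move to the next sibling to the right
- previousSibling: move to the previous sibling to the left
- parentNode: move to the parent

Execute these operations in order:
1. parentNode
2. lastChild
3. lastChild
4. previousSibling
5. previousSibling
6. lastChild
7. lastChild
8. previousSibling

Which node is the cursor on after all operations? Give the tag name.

After 1 (parentNode): aside (no-op, stayed)
After 2 (lastChild): input
After 3 (lastChild): input (no-op, stayed)
After 4 (previousSibling): nav
After 5 (previousSibling): meta
After 6 (lastChild): footer
After 7 (lastChild): footer (no-op, stayed)
After 8 (previousSibling): article

Answer: article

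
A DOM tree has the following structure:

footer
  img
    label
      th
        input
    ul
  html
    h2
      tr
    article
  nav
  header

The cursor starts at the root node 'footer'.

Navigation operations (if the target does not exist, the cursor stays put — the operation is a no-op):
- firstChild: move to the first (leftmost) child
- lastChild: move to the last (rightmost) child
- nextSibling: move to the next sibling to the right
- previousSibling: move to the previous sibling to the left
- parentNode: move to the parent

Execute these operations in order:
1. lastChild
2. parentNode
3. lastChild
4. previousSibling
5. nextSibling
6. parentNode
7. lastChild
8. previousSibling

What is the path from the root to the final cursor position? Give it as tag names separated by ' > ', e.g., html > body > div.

After 1 (lastChild): header
After 2 (parentNode): footer
After 3 (lastChild): header
After 4 (previousSibling): nav
After 5 (nextSibling): header
After 6 (parentNode): footer
After 7 (lastChild): header
After 8 (previousSibling): nav

Answer: footer > nav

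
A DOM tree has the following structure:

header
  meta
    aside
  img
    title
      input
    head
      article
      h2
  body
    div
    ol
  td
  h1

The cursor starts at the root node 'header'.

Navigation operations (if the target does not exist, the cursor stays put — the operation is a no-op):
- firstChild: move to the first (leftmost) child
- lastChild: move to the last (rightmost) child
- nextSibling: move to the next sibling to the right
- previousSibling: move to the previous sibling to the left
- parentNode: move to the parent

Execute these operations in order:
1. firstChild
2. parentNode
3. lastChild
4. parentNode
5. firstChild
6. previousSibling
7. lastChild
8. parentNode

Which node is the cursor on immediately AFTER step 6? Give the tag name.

After 1 (firstChild): meta
After 2 (parentNode): header
After 3 (lastChild): h1
After 4 (parentNode): header
After 5 (firstChild): meta
After 6 (previousSibling): meta (no-op, stayed)

Answer: meta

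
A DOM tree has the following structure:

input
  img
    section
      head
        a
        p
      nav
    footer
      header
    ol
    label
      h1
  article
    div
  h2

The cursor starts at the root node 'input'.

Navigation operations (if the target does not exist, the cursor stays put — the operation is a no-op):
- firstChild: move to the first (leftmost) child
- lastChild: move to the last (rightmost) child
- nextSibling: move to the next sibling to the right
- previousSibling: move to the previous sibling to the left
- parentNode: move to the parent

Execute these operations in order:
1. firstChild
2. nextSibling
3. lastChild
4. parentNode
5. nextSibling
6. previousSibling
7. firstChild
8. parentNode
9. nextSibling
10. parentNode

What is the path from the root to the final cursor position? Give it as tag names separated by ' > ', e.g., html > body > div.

After 1 (firstChild): img
After 2 (nextSibling): article
After 3 (lastChild): div
After 4 (parentNode): article
After 5 (nextSibling): h2
After 6 (previousSibling): article
After 7 (firstChild): div
After 8 (parentNode): article
After 9 (nextSibling): h2
After 10 (parentNode): input

Answer: input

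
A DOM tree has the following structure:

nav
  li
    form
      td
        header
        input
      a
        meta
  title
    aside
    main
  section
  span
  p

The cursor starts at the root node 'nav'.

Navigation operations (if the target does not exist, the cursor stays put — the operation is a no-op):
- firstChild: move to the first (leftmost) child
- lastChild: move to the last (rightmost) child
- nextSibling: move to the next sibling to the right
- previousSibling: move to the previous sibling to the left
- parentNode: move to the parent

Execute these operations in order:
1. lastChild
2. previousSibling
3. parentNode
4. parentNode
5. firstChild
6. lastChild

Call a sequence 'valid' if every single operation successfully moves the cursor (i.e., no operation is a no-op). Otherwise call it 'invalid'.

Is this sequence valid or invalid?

Answer: invalid

Derivation:
After 1 (lastChild): p
After 2 (previousSibling): span
After 3 (parentNode): nav
After 4 (parentNode): nav (no-op, stayed)
After 5 (firstChild): li
After 6 (lastChild): form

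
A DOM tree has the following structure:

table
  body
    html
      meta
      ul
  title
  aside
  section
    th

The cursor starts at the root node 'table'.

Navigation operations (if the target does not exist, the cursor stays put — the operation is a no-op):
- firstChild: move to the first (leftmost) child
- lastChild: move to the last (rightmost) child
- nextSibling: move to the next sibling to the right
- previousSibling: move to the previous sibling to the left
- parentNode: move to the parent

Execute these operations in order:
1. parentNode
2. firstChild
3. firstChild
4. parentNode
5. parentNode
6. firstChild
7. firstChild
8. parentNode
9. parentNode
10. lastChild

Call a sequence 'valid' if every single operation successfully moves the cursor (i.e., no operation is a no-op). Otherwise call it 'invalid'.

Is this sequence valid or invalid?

After 1 (parentNode): table (no-op, stayed)
After 2 (firstChild): body
After 3 (firstChild): html
After 4 (parentNode): body
After 5 (parentNode): table
After 6 (firstChild): body
After 7 (firstChild): html
After 8 (parentNode): body
After 9 (parentNode): table
After 10 (lastChild): section

Answer: invalid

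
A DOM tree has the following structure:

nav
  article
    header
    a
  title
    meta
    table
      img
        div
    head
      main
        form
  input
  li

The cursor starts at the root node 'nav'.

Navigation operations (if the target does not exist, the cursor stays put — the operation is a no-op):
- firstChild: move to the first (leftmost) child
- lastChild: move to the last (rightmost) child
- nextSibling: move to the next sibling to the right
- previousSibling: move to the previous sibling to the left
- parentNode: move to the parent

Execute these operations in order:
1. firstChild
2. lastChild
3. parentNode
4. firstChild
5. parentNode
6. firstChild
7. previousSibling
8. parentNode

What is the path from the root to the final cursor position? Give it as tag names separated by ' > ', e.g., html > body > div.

After 1 (firstChild): article
After 2 (lastChild): a
After 3 (parentNode): article
After 4 (firstChild): header
After 5 (parentNode): article
After 6 (firstChild): header
After 7 (previousSibling): header (no-op, stayed)
After 8 (parentNode): article

Answer: nav > article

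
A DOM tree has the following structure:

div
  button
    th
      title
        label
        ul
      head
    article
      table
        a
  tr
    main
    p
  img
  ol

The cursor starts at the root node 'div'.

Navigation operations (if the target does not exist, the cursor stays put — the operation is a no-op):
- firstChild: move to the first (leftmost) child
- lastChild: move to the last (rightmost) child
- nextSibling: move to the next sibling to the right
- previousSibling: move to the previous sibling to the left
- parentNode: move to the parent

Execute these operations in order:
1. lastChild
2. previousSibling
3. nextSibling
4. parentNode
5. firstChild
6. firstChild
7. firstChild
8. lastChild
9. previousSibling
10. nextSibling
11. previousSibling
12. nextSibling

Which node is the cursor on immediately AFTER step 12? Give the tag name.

Answer: ul

Derivation:
After 1 (lastChild): ol
After 2 (previousSibling): img
After 3 (nextSibling): ol
After 4 (parentNode): div
After 5 (firstChild): button
After 6 (firstChild): th
After 7 (firstChild): title
After 8 (lastChild): ul
After 9 (previousSibling): label
After 10 (nextSibling): ul
After 11 (previousSibling): label
After 12 (nextSibling): ul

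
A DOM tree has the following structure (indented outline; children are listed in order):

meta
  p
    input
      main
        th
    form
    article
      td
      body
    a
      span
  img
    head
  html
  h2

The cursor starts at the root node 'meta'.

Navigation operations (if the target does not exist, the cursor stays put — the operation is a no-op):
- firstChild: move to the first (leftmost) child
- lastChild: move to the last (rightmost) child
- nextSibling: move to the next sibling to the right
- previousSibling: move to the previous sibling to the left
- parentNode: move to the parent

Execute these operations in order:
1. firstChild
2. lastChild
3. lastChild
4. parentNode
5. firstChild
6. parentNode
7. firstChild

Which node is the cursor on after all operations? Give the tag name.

After 1 (firstChild): p
After 2 (lastChild): a
After 3 (lastChild): span
After 4 (parentNode): a
After 5 (firstChild): span
After 6 (parentNode): a
After 7 (firstChild): span

Answer: span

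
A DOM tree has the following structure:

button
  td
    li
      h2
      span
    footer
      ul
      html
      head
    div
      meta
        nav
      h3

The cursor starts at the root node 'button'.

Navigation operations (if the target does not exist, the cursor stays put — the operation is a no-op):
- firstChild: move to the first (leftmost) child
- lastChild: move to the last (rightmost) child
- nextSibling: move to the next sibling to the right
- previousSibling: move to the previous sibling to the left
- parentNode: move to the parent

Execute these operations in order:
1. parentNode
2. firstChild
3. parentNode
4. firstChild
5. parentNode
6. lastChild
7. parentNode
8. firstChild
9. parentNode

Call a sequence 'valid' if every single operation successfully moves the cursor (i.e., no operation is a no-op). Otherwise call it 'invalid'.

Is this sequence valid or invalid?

Answer: invalid

Derivation:
After 1 (parentNode): button (no-op, stayed)
After 2 (firstChild): td
After 3 (parentNode): button
After 4 (firstChild): td
After 5 (parentNode): button
After 6 (lastChild): td
After 7 (parentNode): button
After 8 (firstChild): td
After 9 (parentNode): button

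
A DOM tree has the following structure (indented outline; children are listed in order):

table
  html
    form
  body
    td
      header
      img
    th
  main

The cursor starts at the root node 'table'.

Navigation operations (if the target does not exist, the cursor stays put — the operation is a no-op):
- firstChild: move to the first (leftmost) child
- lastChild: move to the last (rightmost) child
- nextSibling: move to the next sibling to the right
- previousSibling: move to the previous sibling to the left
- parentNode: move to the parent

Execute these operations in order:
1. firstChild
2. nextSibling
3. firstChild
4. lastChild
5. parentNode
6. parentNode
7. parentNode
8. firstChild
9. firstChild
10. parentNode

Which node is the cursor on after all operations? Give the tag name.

After 1 (firstChild): html
After 2 (nextSibling): body
After 3 (firstChild): td
After 4 (lastChild): img
After 5 (parentNode): td
After 6 (parentNode): body
After 7 (parentNode): table
After 8 (firstChild): html
After 9 (firstChild): form
After 10 (parentNode): html

Answer: html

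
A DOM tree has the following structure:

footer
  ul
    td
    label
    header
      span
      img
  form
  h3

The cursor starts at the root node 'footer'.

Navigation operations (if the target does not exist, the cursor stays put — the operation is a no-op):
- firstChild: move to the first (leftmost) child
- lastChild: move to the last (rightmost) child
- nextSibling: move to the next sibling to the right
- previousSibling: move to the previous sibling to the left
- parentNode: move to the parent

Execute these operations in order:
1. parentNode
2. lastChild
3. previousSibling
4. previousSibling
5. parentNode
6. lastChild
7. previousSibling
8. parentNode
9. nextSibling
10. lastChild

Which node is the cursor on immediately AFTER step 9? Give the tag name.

After 1 (parentNode): footer (no-op, stayed)
After 2 (lastChild): h3
After 3 (previousSibling): form
After 4 (previousSibling): ul
After 5 (parentNode): footer
After 6 (lastChild): h3
After 7 (previousSibling): form
After 8 (parentNode): footer
After 9 (nextSibling): footer (no-op, stayed)

Answer: footer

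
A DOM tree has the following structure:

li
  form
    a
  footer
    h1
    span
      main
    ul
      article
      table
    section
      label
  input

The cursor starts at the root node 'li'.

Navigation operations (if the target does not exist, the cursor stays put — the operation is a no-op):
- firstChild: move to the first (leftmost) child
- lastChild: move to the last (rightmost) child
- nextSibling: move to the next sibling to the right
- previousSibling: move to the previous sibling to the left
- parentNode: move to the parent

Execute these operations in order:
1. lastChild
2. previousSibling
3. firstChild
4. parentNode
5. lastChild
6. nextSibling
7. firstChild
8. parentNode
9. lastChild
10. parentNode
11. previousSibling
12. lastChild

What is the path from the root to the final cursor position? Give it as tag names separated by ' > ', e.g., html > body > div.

After 1 (lastChild): input
After 2 (previousSibling): footer
After 3 (firstChild): h1
After 4 (parentNode): footer
After 5 (lastChild): section
After 6 (nextSibling): section (no-op, stayed)
After 7 (firstChild): label
After 8 (parentNode): section
After 9 (lastChild): label
After 10 (parentNode): section
After 11 (previousSibling): ul
After 12 (lastChild): table

Answer: li > footer > ul > table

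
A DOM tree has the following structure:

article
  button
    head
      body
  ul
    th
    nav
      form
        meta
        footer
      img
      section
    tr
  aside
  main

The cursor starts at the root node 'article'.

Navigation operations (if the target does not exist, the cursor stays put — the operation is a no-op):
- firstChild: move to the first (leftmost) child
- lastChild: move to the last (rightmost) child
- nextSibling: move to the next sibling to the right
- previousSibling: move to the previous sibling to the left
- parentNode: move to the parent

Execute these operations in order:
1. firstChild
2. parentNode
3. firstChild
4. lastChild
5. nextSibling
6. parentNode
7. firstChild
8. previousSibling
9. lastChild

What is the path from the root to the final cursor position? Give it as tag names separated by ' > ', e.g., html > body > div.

After 1 (firstChild): button
After 2 (parentNode): article
After 3 (firstChild): button
After 4 (lastChild): head
After 5 (nextSibling): head (no-op, stayed)
After 6 (parentNode): button
After 7 (firstChild): head
After 8 (previousSibling): head (no-op, stayed)
After 9 (lastChild): body

Answer: article > button > head > body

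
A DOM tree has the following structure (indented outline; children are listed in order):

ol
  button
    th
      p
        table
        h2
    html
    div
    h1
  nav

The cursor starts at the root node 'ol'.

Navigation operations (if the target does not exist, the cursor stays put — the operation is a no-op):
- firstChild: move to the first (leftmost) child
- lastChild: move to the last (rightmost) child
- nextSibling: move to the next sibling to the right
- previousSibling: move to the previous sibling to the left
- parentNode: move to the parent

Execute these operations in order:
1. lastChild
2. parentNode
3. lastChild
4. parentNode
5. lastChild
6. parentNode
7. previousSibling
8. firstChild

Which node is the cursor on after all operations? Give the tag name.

Answer: button

Derivation:
After 1 (lastChild): nav
After 2 (parentNode): ol
After 3 (lastChild): nav
After 4 (parentNode): ol
After 5 (lastChild): nav
After 6 (parentNode): ol
After 7 (previousSibling): ol (no-op, stayed)
After 8 (firstChild): button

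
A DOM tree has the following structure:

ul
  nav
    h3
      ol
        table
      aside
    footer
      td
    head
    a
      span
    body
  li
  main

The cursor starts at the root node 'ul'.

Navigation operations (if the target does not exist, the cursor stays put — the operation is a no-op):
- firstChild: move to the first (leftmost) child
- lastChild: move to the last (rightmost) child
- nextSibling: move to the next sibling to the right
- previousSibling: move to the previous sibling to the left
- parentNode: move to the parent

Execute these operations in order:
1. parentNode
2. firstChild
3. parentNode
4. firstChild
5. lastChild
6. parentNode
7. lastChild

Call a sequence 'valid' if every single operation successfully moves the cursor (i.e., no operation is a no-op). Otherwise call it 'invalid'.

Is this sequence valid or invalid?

After 1 (parentNode): ul (no-op, stayed)
After 2 (firstChild): nav
After 3 (parentNode): ul
After 4 (firstChild): nav
After 5 (lastChild): body
After 6 (parentNode): nav
After 7 (lastChild): body

Answer: invalid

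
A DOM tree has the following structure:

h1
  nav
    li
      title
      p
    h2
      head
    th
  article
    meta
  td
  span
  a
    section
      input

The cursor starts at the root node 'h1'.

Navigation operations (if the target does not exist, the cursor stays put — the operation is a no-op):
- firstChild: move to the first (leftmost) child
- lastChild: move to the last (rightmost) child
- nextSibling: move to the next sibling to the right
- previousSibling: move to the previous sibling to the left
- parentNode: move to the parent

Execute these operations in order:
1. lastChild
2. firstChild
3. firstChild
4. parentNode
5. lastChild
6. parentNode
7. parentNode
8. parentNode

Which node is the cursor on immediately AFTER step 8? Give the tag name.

After 1 (lastChild): a
After 2 (firstChild): section
After 3 (firstChild): input
After 4 (parentNode): section
After 5 (lastChild): input
After 6 (parentNode): section
After 7 (parentNode): a
After 8 (parentNode): h1

Answer: h1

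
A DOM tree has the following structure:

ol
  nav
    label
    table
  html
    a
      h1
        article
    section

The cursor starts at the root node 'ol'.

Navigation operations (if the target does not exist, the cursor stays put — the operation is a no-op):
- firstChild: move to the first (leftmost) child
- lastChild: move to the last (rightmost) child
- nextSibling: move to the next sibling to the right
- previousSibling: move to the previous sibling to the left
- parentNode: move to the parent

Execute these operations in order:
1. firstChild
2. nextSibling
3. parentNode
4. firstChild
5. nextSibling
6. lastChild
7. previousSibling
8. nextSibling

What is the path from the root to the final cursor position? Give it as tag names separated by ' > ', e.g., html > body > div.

Answer: ol > html > section

Derivation:
After 1 (firstChild): nav
After 2 (nextSibling): html
After 3 (parentNode): ol
After 4 (firstChild): nav
After 5 (nextSibling): html
After 6 (lastChild): section
After 7 (previousSibling): a
After 8 (nextSibling): section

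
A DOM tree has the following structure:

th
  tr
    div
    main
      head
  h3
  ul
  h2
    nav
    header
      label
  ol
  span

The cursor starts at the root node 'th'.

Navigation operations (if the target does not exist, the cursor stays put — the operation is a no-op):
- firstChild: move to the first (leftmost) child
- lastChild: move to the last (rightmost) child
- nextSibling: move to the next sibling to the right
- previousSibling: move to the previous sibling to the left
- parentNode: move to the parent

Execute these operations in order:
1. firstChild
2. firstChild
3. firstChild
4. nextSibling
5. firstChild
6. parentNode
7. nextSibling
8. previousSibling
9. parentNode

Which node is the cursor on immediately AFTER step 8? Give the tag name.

Answer: div

Derivation:
After 1 (firstChild): tr
After 2 (firstChild): div
After 3 (firstChild): div (no-op, stayed)
After 4 (nextSibling): main
After 5 (firstChild): head
After 6 (parentNode): main
After 7 (nextSibling): main (no-op, stayed)
After 8 (previousSibling): div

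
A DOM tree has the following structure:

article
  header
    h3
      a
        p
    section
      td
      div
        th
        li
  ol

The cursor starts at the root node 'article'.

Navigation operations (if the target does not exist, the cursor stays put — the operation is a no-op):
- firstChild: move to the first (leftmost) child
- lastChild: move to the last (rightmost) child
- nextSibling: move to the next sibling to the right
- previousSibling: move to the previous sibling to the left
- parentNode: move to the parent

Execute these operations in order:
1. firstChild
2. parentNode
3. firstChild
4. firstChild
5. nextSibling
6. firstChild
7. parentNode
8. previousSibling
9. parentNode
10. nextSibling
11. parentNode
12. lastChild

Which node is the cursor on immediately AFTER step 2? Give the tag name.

Answer: article

Derivation:
After 1 (firstChild): header
After 2 (parentNode): article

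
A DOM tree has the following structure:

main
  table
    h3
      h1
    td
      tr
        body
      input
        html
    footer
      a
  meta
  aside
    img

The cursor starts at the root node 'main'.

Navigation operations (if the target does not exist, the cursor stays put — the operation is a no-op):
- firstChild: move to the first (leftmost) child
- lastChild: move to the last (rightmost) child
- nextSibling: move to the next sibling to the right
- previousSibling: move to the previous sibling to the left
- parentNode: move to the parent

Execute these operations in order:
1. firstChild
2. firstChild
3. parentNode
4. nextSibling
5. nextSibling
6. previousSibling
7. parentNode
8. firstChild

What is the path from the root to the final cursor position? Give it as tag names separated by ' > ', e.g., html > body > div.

After 1 (firstChild): table
After 2 (firstChild): h3
After 3 (parentNode): table
After 4 (nextSibling): meta
After 5 (nextSibling): aside
After 6 (previousSibling): meta
After 7 (parentNode): main
After 8 (firstChild): table

Answer: main > table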